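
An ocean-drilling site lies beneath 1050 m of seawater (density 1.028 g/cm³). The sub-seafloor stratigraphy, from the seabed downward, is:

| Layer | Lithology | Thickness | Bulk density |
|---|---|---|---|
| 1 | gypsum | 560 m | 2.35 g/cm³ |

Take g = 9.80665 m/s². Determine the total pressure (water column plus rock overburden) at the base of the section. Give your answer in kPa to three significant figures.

23500 kPa

seawater: 1028 kg/m³ × 9.80665 m/s² × 1050 m = 1.059×10^7 Pa = 10585 kPa
gypsum: 2350 kg/m³ × 9.80665 m/s² × 560 m = 1.291×10^7 Pa = 12906 kPa
Total = 10585 + 12906 = 23491 kPa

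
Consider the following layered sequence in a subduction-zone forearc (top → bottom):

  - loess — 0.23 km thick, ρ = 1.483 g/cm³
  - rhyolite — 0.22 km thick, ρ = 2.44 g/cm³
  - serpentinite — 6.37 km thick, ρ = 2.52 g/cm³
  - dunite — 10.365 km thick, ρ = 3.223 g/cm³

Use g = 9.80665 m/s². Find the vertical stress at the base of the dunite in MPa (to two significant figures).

loess: 1483 kg/m³ × 9.80665 m/s² × 230 m = 3.345×10^6 Pa = 3.345 MPa
rhyolite: 2440 kg/m³ × 9.80665 m/s² × 220 m = 5.264×10^6 Pa = 5.264 MPa
serpentinite: 2520 kg/m³ × 9.80665 m/s² × 6370 m = 1.574×10^8 Pa = 157.4 MPa
dunite: 3223 kg/m³ × 9.80665 m/s² × 10365 m = 3.276×10^8 Pa = 327.6 MPa
Total = 3.345 + 5.264 + 157.4 + 327.6 = 493.63 MPa

490 MPa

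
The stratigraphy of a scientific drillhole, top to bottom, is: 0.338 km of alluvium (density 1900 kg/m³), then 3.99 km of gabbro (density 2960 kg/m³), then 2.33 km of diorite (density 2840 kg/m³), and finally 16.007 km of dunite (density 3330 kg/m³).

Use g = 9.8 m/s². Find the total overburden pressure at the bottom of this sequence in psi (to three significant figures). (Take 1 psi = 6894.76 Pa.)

alluvium: 1900 kg/m³ × 9.8 m/s² × 338 m = 6.294×10^6 Pa = 912.8 psi
gabbro: 2960 kg/m³ × 9.8 m/s² × 3990 m = 1.157×10^8 Pa = 16787 psi
diorite: 2840 kg/m³ × 9.8 m/s² × 2330 m = 6.485×10^7 Pa = 9405 psi
dunite: 3330 kg/m³ × 9.8 m/s² × 16007 m = 5.224×10^8 Pa = 75764 psi
Total = 912.8 + 16787 + 9405 + 75764 = 1.0287×10^5 psi

103000 psi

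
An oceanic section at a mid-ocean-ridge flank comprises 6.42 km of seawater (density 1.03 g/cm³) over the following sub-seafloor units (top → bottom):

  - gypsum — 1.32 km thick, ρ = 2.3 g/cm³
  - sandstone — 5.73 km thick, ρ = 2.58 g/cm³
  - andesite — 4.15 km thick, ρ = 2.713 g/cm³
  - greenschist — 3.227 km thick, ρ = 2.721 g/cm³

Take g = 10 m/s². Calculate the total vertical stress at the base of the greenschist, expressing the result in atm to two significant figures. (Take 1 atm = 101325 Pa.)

4400 atm

seawater: 1030 kg/m³ × 10 m/s² × 6420 m = 6.613×10^7 Pa = 652.6 atm
gypsum: 2300 kg/m³ × 10 m/s² × 1320 m = 3.036×10^7 Pa = 299.6 atm
sandstone: 2580 kg/m³ × 10 m/s² × 5730 m = 1.478×10^8 Pa = 1459 atm
andesite: 2713 kg/m³ × 10 m/s² × 4150 m = 1.126×10^8 Pa = 1111 atm
greenschist: 2721 kg/m³ × 10 m/s² × 3227 m = 8.781×10^7 Pa = 866.6 atm
Total = 652.6 + 299.6 + 1459 + 1111 + 866.6 = 4389.0 atm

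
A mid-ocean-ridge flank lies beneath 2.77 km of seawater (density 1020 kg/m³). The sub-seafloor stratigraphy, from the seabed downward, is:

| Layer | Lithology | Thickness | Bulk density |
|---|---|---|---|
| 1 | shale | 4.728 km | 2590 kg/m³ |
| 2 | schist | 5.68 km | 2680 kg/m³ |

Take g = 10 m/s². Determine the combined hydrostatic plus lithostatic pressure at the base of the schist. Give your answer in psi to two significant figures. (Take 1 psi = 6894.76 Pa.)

44000 psi

seawater: 1020 kg/m³ × 10 m/s² × 2770 m = 2.825×10^7 Pa = 4098 psi
shale: 2590 kg/m³ × 10 m/s² × 4728 m = 1.225×10^8 Pa = 17761 psi
schist: 2680 kg/m³ × 10 m/s² × 5680 m = 1.522×10^8 Pa = 22078 psi
Total = 4098 + 17761 + 22078 = 43937 psi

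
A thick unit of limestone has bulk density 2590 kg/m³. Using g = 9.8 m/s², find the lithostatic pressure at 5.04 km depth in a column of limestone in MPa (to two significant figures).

limestone: 2590 kg/m³ × 9.8 m/s² × 5040 m = 1.279×10^8 Pa = 127.9 MPa

130 MPa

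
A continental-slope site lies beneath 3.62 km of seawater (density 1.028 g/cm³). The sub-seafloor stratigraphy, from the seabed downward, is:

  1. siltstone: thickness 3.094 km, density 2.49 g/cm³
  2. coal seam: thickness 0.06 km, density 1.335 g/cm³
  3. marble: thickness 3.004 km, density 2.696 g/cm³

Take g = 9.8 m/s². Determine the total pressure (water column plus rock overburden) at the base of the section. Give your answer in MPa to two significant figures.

seawater: 1028 kg/m³ × 9.8 m/s² × 3620 m = 3.647×10^7 Pa = 36.47 MPa
siltstone: 2490 kg/m³ × 9.8 m/s² × 3094 m = 7.550×10^7 Pa = 75.50 MPa
coal seam: 1335 kg/m³ × 9.8 m/s² × 60 m = 7.850×10^5 Pa = 0.7850 MPa
marble: 2696 kg/m³ × 9.8 m/s² × 3004 m = 7.937×10^7 Pa = 79.37 MPa
Total = 36.47 + 75.50 + 0.7850 + 79.37 = 192.12 MPa

190 MPa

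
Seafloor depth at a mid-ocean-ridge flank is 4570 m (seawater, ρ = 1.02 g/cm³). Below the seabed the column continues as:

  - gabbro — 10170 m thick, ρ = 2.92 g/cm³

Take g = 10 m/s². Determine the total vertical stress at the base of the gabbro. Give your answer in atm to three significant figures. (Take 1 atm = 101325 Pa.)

seawater: 1020 kg/m³ × 10 m/s² × 4570 m = 4.661×10^7 Pa = 460.0 atm
gabbro: 2920 kg/m³ × 10 m/s² × 10170 m = 2.970×10^8 Pa = 2931 atm
Total = 460.0 + 2931 = 3390.9 atm

3390 atm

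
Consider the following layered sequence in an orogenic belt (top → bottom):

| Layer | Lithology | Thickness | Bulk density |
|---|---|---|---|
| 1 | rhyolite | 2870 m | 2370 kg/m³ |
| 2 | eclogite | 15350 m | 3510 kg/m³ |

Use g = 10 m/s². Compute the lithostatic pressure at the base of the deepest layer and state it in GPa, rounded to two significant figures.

0.61 GPa

rhyolite: 2370 kg/m³ × 10 m/s² × 2870 m = 6.802×10^7 Pa = 0.06802 GPa
eclogite: 3510 kg/m³ × 10 m/s² × 15350 m = 5.388×10^8 Pa = 0.5388 GPa
Total = 0.06802 + 0.5388 = 0.60680 GPa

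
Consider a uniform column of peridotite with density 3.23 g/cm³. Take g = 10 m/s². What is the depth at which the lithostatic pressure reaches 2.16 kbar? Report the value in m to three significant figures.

h = P/(ρg) = 2.16 kbar / (3230 kg/m³ × 10 m/s²) = 2.160×10^8 Pa / 32300 Pa/m = 6687.3 m

6690 m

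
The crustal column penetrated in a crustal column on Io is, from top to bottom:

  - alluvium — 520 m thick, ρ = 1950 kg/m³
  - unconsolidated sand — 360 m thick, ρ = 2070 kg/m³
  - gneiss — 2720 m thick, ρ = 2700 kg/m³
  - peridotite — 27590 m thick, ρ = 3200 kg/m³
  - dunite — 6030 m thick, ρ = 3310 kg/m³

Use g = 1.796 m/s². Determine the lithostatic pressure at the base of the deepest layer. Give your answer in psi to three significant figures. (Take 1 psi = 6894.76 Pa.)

30600 psi

alluvium: 1950 kg/m³ × 1.796 m/s² × 520 m = 1.821×10^6 Pa = 264.1 psi
unconsolidated sand: 2070 kg/m³ × 1.796 m/s² × 360 m = 1.338×10^6 Pa = 194.1 psi
gneiss: 2700 kg/m³ × 1.796 m/s² × 2720 m = 1.319×10^7 Pa = 1913 psi
peridotite: 3200 kg/m³ × 1.796 m/s² × 27590 m = 1.586×10^8 Pa = 22998 psi
dunite: 3310 kg/m³ × 1.796 m/s² × 6030 m = 3.585×10^7 Pa = 5199 psi
Total = 264.1 + 194.1 + 1913 + 22998 + 5199 = 30568 psi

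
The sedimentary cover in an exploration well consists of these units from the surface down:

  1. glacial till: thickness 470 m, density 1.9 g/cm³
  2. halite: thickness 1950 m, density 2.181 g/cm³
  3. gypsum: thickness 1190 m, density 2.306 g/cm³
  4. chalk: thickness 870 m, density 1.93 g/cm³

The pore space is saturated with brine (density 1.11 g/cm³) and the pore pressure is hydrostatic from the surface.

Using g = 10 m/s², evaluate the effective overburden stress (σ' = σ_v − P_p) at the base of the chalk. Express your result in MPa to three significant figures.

46.0 MPa

Overburden (lithostatic) stress σ_v:
glacial till: 1900 kg/m³ × 10 m/s² × 470 m = 8.930×10^6 Pa = 8.930 MPa
halite: 2181 kg/m³ × 10 m/s² × 1950 m = 4.253×10^7 Pa = 42.53 MPa
gypsum: 2306 kg/m³ × 10 m/s² × 1190 m = 2.744×10^7 Pa = 27.44 MPa
chalk: 1930 kg/m³ × 10 m/s² × 870 m = 1.679×10^7 Pa = 16.79 MPa
Total = 8.930 + 42.53 + 27.44 + 16.79 = 95.692 MPa
Pore pressure P_p = 1110 kg/m³ × 10 m/s² × 4480 m = 4.973×10^7 Pa = 49.73 MPa
Effective stress σ' = σ_v − P_p = 95.69 − 49.73 = 45.964 MPa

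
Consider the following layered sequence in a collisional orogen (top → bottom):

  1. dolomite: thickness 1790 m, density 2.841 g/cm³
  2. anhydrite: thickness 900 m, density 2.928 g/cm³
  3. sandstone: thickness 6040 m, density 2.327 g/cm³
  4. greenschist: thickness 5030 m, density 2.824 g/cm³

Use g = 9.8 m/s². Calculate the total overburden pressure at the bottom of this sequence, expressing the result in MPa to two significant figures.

dolomite: 2841 kg/m³ × 9.8 m/s² × 1790 m = 4.984×10^7 Pa = 49.84 MPa
anhydrite: 2928 kg/m³ × 9.8 m/s² × 900 m = 2.582×10^7 Pa = 25.82 MPa
sandstone: 2327 kg/m³ × 9.8 m/s² × 6040 m = 1.377×10^8 Pa = 137.7 MPa
greenschist: 2824 kg/m³ × 9.8 m/s² × 5030 m = 1.392×10^8 Pa = 139.2 MPa
Total = 49.84 + 25.82 + 137.7 + 139.2 = 352.61 MPa

350 MPa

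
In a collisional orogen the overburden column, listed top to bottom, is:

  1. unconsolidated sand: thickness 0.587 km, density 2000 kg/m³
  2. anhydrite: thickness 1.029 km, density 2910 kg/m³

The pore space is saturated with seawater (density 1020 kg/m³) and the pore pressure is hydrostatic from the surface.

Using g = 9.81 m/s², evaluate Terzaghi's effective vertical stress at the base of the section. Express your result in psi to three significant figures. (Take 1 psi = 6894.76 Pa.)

3590 psi

Overburden (lithostatic) stress σ_v:
unconsolidated sand: 2000 kg/m³ × 9.81 m/s² × 587 m = 1.152×10^7 Pa = 11.52 MPa
anhydrite: 2910 kg/m³ × 9.81 m/s² × 1029 m = 2.937×10^7 Pa = 29.37 MPa
Total = 11.52 + 29.37 = 40.892 MPa
Pore pressure P_p = 1020 kg/m³ × 9.81 m/s² × 1616 m = 1.617×10^7 Pa = 16.17 MPa
Effective stress σ' = σ_v − P_p = 40.89 − 16.17 = 24.722 MPa = 3585.6 psi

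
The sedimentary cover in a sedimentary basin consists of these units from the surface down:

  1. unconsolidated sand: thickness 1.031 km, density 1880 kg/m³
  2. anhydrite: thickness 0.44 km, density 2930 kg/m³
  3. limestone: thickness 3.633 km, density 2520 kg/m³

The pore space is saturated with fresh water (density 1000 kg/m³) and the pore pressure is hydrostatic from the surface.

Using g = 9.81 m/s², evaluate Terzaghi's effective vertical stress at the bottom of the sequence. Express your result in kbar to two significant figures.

0.71 kbar

Overburden (lithostatic) stress σ_v:
unconsolidated sand: 1880 kg/m³ × 9.81 m/s² × 1031 m = 1.901×10^7 Pa = 19.01 MPa
anhydrite: 2930 kg/m³ × 9.81 m/s² × 440 m = 1.265×10^7 Pa = 12.65 MPa
limestone: 2520 kg/m³ × 9.81 m/s² × 3633 m = 8.981×10^7 Pa = 89.81 MPa
Total = 19.01 + 12.65 + 89.81 = 121.47 MPa
Pore pressure P_p = 1000 kg/m³ × 9.81 m/s² × 5104 m = 5.007×10^7 Pa = 50.07 MPa
Effective stress σ' = σ_v − P_p = 121.5 − 50.07 = 71.403 MPa = 0.71403 kbar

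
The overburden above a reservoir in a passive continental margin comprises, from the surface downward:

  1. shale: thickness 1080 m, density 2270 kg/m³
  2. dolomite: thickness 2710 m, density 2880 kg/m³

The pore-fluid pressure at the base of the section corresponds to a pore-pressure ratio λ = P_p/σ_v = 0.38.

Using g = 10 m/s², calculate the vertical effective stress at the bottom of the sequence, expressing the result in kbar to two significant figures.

0.64 kbar

Overburden (lithostatic) stress σ_v:
shale: 2270 kg/m³ × 10 m/s² × 1080 m = 2.452×10^7 Pa = 24.52 MPa
dolomite: 2880 kg/m³ × 10 m/s² × 2710 m = 7.805×10^7 Pa = 78.05 MPa
Total = 24.52 + 78.05 = 102.56 MPa
Pore pressure P_p = λ·σ_v = 0.38 × 102.6 MPa = 38.97 MPa
Effective stress σ' = σ_v − P_p = 102.6 − 38.97 = 63.590 MPa = 0.63590 kbar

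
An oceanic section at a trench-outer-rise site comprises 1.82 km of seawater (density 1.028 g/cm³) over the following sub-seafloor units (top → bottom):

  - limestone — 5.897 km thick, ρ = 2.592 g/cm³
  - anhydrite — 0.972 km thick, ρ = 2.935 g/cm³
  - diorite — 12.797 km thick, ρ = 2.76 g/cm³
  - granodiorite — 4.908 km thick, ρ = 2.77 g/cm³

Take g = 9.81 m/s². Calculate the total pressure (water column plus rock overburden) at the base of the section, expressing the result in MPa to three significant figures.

seawater: 1028 kg/m³ × 9.81 m/s² × 1820 m = 1.835×10^7 Pa = 18.35 MPa
limestone: 2592 kg/m³ × 9.81 m/s² × 5897 m = 1.499×10^8 Pa = 149.9 MPa
anhydrite: 2935 kg/m³ × 9.81 m/s² × 972 m = 2.799×10^7 Pa = 27.99 MPa
diorite: 2760 kg/m³ × 9.81 m/s² × 12797 m = 3.465×10^8 Pa = 346.5 MPa
granodiorite: 2770 kg/m³ × 9.81 m/s² × 4908 m = 1.334×10^8 Pa = 133.4 MPa
Total = 18.35 + 149.9 + 27.99 + 346.5 + 133.4 = 676.14 MPa

676 MPa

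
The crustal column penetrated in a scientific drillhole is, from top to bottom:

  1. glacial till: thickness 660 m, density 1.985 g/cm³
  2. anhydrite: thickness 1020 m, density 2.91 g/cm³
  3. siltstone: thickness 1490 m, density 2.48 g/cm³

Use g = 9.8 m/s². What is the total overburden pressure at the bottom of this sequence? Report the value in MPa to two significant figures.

78 MPa

glacial till: 1985 kg/m³ × 9.8 m/s² × 660 m = 1.284×10^7 Pa = 12.84 MPa
anhydrite: 2910 kg/m³ × 9.8 m/s² × 1020 m = 2.909×10^7 Pa = 29.09 MPa
siltstone: 2480 kg/m³ × 9.8 m/s² × 1490 m = 3.621×10^7 Pa = 36.21 MPa
Total = 12.84 + 29.09 + 36.21 = 78.140 MPa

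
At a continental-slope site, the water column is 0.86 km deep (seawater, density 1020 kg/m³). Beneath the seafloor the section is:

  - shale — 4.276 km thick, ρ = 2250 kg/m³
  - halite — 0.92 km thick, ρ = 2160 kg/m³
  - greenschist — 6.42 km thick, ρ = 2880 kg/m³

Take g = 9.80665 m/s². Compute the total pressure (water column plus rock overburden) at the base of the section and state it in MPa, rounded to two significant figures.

seawater: 1020 kg/m³ × 9.80665 m/s² × 860 m = 8.602×10^6 Pa = 8.602 MPa
shale: 2250 kg/m³ × 9.80665 m/s² × 4276 m = 9.435×10^7 Pa = 94.35 MPa
halite: 2160 kg/m³ × 9.80665 m/s² × 920 m = 1.949×10^7 Pa = 19.49 MPa
greenschist: 2880 kg/m³ × 9.80665 m/s² × 6420 m = 1.813×10^8 Pa = 181.3 MPa
Total = 8.602 + 94.35 + 19.49 + 181.3 = 303.76 MPa

300 MPa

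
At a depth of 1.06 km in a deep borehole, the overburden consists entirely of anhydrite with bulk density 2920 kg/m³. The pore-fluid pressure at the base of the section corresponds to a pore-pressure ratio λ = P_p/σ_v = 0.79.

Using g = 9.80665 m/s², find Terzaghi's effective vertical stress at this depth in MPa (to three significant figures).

Overburden (lithostatic) stress σ_v:
anhydrite: 2920 kg/m³ × 9.80665 m/s² × 1060 m = 3.035×10^7 Pa = 30.35 MPa
Pore pressure P_p = λ·σ_v = 0.79 × 30.35 MPa = 23.98 MPa
Effective stress σ' = σ_v − P_p = 30.35 − 23.98 = 6.3742 MPa

6.37 MPa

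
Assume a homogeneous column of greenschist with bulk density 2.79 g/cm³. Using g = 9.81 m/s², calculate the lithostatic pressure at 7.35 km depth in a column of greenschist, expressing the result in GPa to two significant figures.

0.20 GPa

greenschist: 2790 kg/m³ × 9.81 m/s² × 7350 m = 2.012×10^8 Pa = 0.2012 GPa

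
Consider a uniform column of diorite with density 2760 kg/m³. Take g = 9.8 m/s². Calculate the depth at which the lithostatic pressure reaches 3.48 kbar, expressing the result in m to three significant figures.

12900 m

h = P/(ρg) = 3.48 kbar / (2760 kg/m³ × 9.8 m/s²) = 3.480×10^8 Pa / 27048 Pa/m = 12866 m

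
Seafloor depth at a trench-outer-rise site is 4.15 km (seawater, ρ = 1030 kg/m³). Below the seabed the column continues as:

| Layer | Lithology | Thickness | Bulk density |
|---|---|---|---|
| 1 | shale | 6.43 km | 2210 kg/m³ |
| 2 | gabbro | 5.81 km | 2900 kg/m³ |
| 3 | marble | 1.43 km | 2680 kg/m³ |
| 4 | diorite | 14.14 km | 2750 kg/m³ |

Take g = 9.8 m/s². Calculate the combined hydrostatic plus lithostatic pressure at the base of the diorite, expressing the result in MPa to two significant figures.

760 MPa

seawater: 1030 kg/m³ × 9.8 m/s² × 4150 m = 4.189×10^7 Pa = 41.89 MPa
shale: 2210 kg/m³ × 9.8 m/s² × 6430 m = 1.393×10^8 Pa = 139.3 MPa
gabbro: 2900 kg/m³ × 9.8 m/s² × 5810 m = 1.651×10^8 Pa = 165.1 MPa
marble: 2680 kg/m³ × 9.8 m/s² × 1430 m = 3.756×10^7 Pa = 37.56 MPa
diorite: 2750 kg/m³ × 9.8 m/s² × 14140 m = 3.811×10^8 Pa = 381.1 MPa
Total = 41.89 + 139.3 + 165.1 + 37.56 + 381.1 = 764.90 MPa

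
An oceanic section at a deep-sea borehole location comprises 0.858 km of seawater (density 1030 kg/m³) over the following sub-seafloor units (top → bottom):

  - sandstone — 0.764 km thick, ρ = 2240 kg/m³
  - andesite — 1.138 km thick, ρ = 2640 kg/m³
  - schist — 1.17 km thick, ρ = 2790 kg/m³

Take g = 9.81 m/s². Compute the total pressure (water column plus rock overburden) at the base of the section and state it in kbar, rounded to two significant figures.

seawater: 1030 kg/m³ × 9.81 m/s² × 858 m = 8.669×10^6 Pa = 0.08669 kbar
sandstone: 2240 kg/m³ × 9.81 m/s² × 764 m = 1.679×10^7 Pa = 0.1679 kbar
andesite: 2640 kg/m³ × 9.81 m/s² × 1138 m = 2.947×10^7 Pa = 0.2947 kbar
schist: 2790 kg/m³ × 9.81 m/s² × 1170 m = 3.202×10^7 Pa = 0.3202 kbar
Total = 0.08669 + 0.1679 + 0.2947 + 0.3202 = 0.86953 kbar

0.87 kbar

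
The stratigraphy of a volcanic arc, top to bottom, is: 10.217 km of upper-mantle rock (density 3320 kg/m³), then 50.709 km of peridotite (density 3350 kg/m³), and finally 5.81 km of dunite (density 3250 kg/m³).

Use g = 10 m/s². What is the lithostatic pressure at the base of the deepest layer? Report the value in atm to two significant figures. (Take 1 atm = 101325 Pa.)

22000 atm

upper-mantle rock: 3320 kg/m³ × 10 m/s² × 10217 m = 3.392×10^8 Pa = 3348 atm
peridotite: 3350 kg/m³ × 10 m/s² × 50709 m = 1.699×10^9 Pa = 16765 atm
dunite: 3250 kg/m³ × 10 m/s² × 5810 m = 1.888×10^8 Pa = 1864 atm
Total = 3348 + 16765 + 1864 = 21977 atm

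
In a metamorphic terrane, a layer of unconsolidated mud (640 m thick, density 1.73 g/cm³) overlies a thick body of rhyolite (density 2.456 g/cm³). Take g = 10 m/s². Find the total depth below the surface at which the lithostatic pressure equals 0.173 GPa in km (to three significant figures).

7.23 km

Pressure at base of upper layers: 1730×10×640 = 1.107×10^7 Pa = 0.01107 GPa
Remaining pressure to be supplied by rhyolite: 1.730×10^8 − 1.107×10^7 = 1.619×10^8 Pa
Additional depth in rhyolite = 1.619×10^8 Pa / (2456 kg/m³ × 10 m/s²) = 6593.2 m
Total depth = 640 m + 6593.2 m = 7233.2 m
= 7.2332 km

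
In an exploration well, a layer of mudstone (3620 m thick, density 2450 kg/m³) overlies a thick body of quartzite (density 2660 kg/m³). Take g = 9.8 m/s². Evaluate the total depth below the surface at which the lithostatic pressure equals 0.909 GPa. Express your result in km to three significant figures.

35.2 km

Pressure at base of upper layers: 2450×9.8×3620 = 8.692×10^7 Pa = 0.08692 GPa
Remaining pressure to be supplied by quartzite: 9.090×10^8 − 8.692×10^7 = 8.221×10^8 Pa
Additional depth in quartzite = 8.221×10^8 Pa / (2660 kg/m³ × 9.8 m/s²) = 31536 m
Total depth = 3620 m + 31536 m = 35156 m
= 35.156 km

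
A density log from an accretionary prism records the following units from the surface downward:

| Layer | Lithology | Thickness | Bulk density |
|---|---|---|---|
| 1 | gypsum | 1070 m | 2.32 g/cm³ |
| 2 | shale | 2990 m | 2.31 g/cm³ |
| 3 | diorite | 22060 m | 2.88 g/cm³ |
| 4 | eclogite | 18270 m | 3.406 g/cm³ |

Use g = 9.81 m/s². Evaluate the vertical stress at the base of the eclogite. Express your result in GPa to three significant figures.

1.33 GPa

gypsum: 2320 kg/m³ × 9.81 m/s² × 1070 m = 2.435×10^7 Pa = 0.02435 GPa
shale: 2310 kg/m³ × 9.81 m/s² × 2990 m = 6.776×10^7 Pa = 0.06776 GPa
diorite: 2880 kg/m³ × 9.81 m/s² × 22060 m = 6.233×10^8 Pa = 0.6233 GPa
eclogite: 3406 kg/m³ × 9.81 m/s² × 18270 m = 6.105×10^8 Pa = 0.6105 GPa
Total = 0.02435 + 0.06776 + 0.6233 + 0.6105 = 1.3258 GPa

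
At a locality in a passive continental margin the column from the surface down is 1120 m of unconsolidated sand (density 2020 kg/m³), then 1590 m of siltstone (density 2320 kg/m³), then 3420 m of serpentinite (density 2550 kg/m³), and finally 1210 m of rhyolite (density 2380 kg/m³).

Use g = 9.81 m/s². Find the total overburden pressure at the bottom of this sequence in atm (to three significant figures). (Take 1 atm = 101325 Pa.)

unconsolidated sand: 2020 kg/m³ × 9.81 m/s² × 1120 m = 2.219×10^7 Pa = 219.0 atm
siltstone: 2320 kg/m³ × 9.81 m/s² × 1590 m = 3.619×10^7 Pa = 357.1 atm
serpentinite: 2550 kg/m³ × 9.81 m/s² × 3420 m = 8.555×10^7 Pa = 844.3 atm
rhyolite: 2380 kg/m³ × 9.81 m/s² × 1210 m = 2.825×10^7 Pa = 278.8 atm
Total = 219.0 + 357.1 + 844.3 + 278.8 = 1699.3 atm

1700 atm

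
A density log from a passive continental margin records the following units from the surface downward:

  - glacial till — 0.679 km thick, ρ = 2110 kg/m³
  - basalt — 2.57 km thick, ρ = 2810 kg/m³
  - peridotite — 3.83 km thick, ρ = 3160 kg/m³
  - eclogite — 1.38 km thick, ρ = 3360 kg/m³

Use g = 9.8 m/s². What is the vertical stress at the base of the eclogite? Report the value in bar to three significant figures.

glacial till: 2110 kg/m³ × 9.8 m/s² × 679 m = 1.404×10^7 Pa = 140.4 bar
basalt: 2810 kg/m³ × 9.8 m/s² × 2570 m = 7.077×10^7 Pa = 707.7 bar
peridotite: 3160 kg/m³ × 9.8 m/s² × 3830 m = 1.186×10^8 Pa = 1186 bar
eclogite: 3360 kg/m³ × 9.8 m/s² × 1380 m = 4.544×10^7 Pa = 454.4 bar
Total = 140.4 + 707.7 + 1186 + 454.4 = 2488.6 bar

2490 bar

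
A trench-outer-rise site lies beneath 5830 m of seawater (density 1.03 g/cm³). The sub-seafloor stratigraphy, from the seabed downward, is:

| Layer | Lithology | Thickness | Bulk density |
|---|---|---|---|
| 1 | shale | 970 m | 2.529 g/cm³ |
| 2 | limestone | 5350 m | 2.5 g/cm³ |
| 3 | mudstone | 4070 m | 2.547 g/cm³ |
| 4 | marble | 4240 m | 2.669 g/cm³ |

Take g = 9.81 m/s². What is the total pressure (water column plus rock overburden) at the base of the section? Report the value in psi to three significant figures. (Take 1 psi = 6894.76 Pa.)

61900 psi

seawater: 1030 kg/m³ × 9.81 m/s² × 5830 m = 5.891×10^7 Pa = 8544 psi
shale: 2529 kg/m³ × 9.81 m/s² × 970 m = 2.407×10^7 Pa = 3490 psi
limestone: 2500 kg/m³ × 9.81 m/s² × 5350 m = 1.312×10^8 Pa = 19030 psi
mudstone: 2547 kg/m³ × 9.81 m/s² × 4070 m = 1.017×10^8 Pa = 14749 psi
marble: 2669 kg/m³ × 9.81 m/s² × 4240 m = 1.110×10^8 Pa = 16101 psi
Total = 8544 + 3490 + 19030 + 14749 + 16101 = 61915 psi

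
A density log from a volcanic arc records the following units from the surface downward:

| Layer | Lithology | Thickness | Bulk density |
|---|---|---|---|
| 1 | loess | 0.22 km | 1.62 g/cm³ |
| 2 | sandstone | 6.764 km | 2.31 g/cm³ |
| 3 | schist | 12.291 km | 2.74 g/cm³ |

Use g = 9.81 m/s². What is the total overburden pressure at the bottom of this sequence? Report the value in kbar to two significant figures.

4.9 kbar

loess: 1620 kg/m³ × 9.81 m/s² × 220 m = 3.496×10^6 Pa = 0.03496 kbar
sandstone: 2310 kg/m³ × 9.81 m/s² × 6764 m = 1.533×10^8 Pa = 1.533 kbar
schist: 2740 kg/m³ × 9.81 m/s² × 12291 m = 3.304×10^8 Pa = 3.304 kbar
Total = 0.03496 + 1.533 + 3.304 = 4.8715 kbar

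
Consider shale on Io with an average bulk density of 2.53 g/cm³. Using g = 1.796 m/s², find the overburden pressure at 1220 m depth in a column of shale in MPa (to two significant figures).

shale: 2530 kg/m³ × 1.796 m/s² × 1220 m = 5.544×10^6 Pa = 5.544 MPa

5.5 MPa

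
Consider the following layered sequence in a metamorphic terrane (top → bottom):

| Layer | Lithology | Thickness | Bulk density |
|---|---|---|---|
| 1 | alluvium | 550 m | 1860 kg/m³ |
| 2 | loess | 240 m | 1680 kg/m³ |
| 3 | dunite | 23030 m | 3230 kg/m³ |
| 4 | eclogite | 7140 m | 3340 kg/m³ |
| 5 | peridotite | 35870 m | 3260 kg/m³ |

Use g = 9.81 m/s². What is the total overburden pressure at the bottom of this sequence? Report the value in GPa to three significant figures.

2.12 GPa

alluvium: 1860 kg/m³ × 9.81 m/s² × 550 m = 1.004×10^7 Pa = 0.01004 GPa
loess: 1680 kg/m³ × 9.81 m/s² × 240 m = 3.955×10^6 Pa = 3.955×10^-3 GPa
dunite: 3230 kg/m³ × 9.81 m/s² × 23030 m = 7.297×10^8 Pa = 0.7297 GPa
eclogite: 3340 kg/m³ × 9.81 m/s² × 7140 m = 2.339×10^8 Pa = 0.2339 GPa
peridotite: 3260 kg/m³ × 9.81 m/s² × 35870 m = 1.147×10^9 Pa = 1.147 GPa
Total = 0.01004 + 3.955×10^-3 + 0.7297 + 0.2339 + 1.147 = 2.1248 GPa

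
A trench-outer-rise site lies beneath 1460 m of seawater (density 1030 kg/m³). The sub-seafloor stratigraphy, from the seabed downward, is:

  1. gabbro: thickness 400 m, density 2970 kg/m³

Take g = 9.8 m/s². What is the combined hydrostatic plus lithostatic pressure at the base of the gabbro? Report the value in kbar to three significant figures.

0.264 kbar

seawater: 1030 kg/m³ × 9.8 m/s² × 1460 m = 1.474×10^7 Pa = 0.1474 kbar
gabbro: 2970 kg/m³ × 9.8 m/s² × 400 m = 1.164×10^7 Pa = 0.1164 kbar
Total = 0.1474 + 0.1164 = 0.26380 kbar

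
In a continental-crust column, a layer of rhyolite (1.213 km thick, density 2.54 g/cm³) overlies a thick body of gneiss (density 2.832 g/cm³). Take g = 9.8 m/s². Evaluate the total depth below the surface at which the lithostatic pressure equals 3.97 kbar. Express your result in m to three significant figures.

Pressure at base of upper layers: 2540×9.8×1213 = 3.019×10^7 Pa = 0.3019 kbar
Remaining pressure to be supplied by gneiss: 3.970×10^8 − 3.019×10^7 = 3.668×10^8 Pa
Additional depth in gneiss = 3.668×10^8 Pa / (2832 kg/m³ × 9.8 m/s²) = 13217 m
Total depth = 1213 m + 13217 m = 14430 m

14400 m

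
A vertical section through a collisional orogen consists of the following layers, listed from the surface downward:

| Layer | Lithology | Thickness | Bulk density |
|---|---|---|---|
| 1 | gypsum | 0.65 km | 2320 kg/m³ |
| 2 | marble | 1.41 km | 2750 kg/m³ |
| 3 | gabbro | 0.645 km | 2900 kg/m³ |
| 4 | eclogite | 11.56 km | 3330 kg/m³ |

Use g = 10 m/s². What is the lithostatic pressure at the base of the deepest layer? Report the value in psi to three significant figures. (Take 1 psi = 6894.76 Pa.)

gypsum: 2320 kg/m³ × 10 m/s² × 650 m = 1.508×10^7 Pa = 2187 psi
marble: 2750 kg/m³ × 10 m/s² × 1410 m = 3.877×10^7 Pa = 5624 psi
gabbro: 2900 kg/m³ × 10 m/s² × 645 m = 1.871×10^7 Pa = 2713 psi
eclogite: 3330 kg/m³ × 10 m/s² × 11560 m = 3.849×10^8 Pa = 55832 psi
Total = 2187 + 5624 + 2713 + 55832 = 66356 psi

66400 psi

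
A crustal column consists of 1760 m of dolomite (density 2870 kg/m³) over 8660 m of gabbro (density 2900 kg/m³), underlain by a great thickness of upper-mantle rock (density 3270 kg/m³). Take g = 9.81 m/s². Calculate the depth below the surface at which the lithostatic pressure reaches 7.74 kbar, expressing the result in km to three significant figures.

25.3 km

Pressure at base of upper layers: 2870×9.81×1760 + 2900×9.81×8660 = 2.959×10^8 Pa = 2.959 kbar
Remaining pressure to be supplied by upper-mantle rock: 7.740×10^8 − 2.959×10^8 = 4.781×10^8 Pa
Additional depth in upper-mantle rock = 4.781×10^8 Pa / (3270 kg/m³ × 9.81 m/s²) = 14903 m
Total depth = 10420 m + 14903 m = 25323 m
= 25.323 km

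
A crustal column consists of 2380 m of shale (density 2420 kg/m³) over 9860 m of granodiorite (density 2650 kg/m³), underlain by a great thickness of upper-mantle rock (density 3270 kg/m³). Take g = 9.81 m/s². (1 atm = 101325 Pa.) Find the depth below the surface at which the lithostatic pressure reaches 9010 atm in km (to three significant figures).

Pressure at base of upper layers: 2420×9.81×2380 + 2650×9.81×9860 = 3.128×10^8 Pa = 3087 atm
Remaining pressure to be supplied by upper-mantle rock: 9.129×10^8 − 3.128×10^8 = 6.001×10^8 Pa
Additional depth in upper-mantle rock = 6.001×10^8 Pa / (3270 kg/m³ × 9.81 m/s²) = 18707 m
Total depth = 12240 m + 18707 m = 30947 m
= 30.947 km

30.9 km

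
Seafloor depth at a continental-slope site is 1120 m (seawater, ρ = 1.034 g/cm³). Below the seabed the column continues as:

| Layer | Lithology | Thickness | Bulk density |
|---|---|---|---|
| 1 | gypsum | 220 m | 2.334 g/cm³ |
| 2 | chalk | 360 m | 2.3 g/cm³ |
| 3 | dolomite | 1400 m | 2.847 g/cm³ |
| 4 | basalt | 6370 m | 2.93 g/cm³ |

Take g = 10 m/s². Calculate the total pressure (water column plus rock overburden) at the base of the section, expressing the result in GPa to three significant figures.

seawater: 1034 kg/m³ × 10 m/s² × 1120 m = 1.158×10^7 Pa = 0.01158 GPa
gypsum: 2334 kg/m³ × 10 m/s² × 220 m = 5.135×10^6 Pa = 5.135×10^-3 GPa
chalk: 2300 kg/m³ × 10 m/s² × 360 m = 8.280×10^6 Pa = 8.280×10^-3 GPa
dolomite: 2847 kg/m³ × 10 m/s² × 1400 m = 3.986×10^7 Pa = 0.03986 GPa
basalt: 2930 kg/m³ × 10 m/s² × 6370 m = 1.866×10^8 Pa = 0.1866 GPa
Total = 0.01158 + 5.135×10^-3 + 8.280×10^-3 + 0.03986 + 0.1866 = 0.25149 GPa

0.251 GPa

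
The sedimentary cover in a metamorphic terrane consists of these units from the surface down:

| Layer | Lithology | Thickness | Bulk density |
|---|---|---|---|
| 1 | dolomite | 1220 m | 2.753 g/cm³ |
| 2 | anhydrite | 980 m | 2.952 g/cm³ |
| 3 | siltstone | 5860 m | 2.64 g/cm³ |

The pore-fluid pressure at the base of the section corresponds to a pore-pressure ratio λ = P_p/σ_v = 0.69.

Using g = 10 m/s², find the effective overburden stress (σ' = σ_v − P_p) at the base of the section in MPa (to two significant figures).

67 MPa

Overburden (lithostatic) stress σ_v:
dolomite: 2753 kg/m³ × 10 m/s² × 1220 m = 3.359×10^7 Pa = 33.59 MPa
anhydrite: 2952 kg/m³ × 10 m/s² × 980 m = 2.893×10^7 Pa = 28.93 MPa
siltstone: 2640 kg/m³ × 10 m/s² × 5860 m = 1.547×10^8 Pa = 154.7 MPa
Total = 33.59 + 28.93 + 154.7 = 217.22 MPa
Pore pressure P_p = λ·σ_v = 0.69 × 217.2 MPa = 149.9 MPa
Effective stress σ' = σ_v − P_p = 217.2 − 149.9 = 67.338 MPa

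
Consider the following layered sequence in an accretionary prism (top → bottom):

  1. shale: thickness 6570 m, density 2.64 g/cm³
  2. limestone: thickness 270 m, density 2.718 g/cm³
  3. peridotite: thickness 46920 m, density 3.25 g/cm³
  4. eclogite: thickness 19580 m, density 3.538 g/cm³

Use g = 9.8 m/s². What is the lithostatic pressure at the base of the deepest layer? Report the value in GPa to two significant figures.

shale: 2640 kg/m³ × 9.8 m/s² × 6570 m = 1.700×10^8 Pa = 0.1700 GPa
limestone: 2718 kg/m³ × 9.8 m/s² × 270 m = 7.192×10^6 Pa = 7.192×10^-3 GPa
peridotite: 3250 kg/m³ × 9.8 m/s² × 46920 m = 1.494×10^9 Pa = 1.494 GPa
eclogite: 3538 kg/m³ × 9.8 m/s² × 19580 m = 6.789×10^8 Pa = 0.6789 GPa
Total = 0.1700 + 7.192×10^-3 + 1.494 + 0.6789 = 2.3505 GPa

2.4 GPa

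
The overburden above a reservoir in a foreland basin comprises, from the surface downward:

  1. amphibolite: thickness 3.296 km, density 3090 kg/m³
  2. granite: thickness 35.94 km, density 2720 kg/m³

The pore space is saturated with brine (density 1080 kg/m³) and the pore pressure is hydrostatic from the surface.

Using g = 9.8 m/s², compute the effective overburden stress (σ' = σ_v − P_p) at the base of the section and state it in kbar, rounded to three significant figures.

Overburden (lithostatic) stress σ_v:
amphibolite: 3090 kg/m³ × 9.8 m/s² × 3296 m = 9.981×10^7 Pa = 99.81 MPa
granite: 2720 kg/m³ × 9.8 m/s² × 35940 m = 9.580×10^8 Pa = 958.0 MPa
Total = 99.81 + 958.0 = 1057.8 MPa
Pore pressure P_p = 1080 kg/m³ × 9.8 m/s² × 39236 m = 4.153×10^8 Pa = 415.3 MPa
Effective stress σ' = σ_v − P_p = 1058 − 415.3 = 642.55 MPa = 6.4255 kbar

6.43 kbar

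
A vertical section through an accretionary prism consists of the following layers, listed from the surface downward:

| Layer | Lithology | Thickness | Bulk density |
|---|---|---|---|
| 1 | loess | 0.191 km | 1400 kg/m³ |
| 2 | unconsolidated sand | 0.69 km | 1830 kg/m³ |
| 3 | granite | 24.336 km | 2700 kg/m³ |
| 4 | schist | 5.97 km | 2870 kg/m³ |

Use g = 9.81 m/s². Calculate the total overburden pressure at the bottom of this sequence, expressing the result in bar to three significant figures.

loess: 1400 kg/m³ × 9.81 m/s² × 191 m = 2.623×10^6 Pa = 26.23 bar
unconsolidated sand: 1830 kg/m³ × 9.81 m/s² × 690 m = 1.239×10^7 Pa = 123.9 bar
granite: 2700 kg/m³ × 9.81 m/s² × 24336 m = 6.446×10^8 Pa = 6446 bar
schist: 2870 kg/m³ × 9.81 m/s² × 5970 m = 1.681×10^8 Pa = 1681 bar
Total = 26.23 + 123.9 + 6446 + 1681 = 8276.8 bar

8280 bar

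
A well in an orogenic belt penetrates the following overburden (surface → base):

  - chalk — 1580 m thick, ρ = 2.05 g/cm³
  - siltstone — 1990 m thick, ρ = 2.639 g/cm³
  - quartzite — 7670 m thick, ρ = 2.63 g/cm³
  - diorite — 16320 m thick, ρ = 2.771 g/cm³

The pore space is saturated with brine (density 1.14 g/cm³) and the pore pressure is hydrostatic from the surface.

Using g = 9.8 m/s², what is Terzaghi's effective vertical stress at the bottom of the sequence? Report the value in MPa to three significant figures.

416 MPa

Overburden (lithostatic) stress σ_v:
chalk: 2050 kg/m³ × 9.8 m/s² × 1580 m = 3.174×10^7 Pa = 31.74 MPa
siltstone: 2639 kg/m³ × 9.8 m/s² × 1990 m = 5.147×10^7 Pa = 51.47 MPa
quartzite: 2630 kg/m³ × 9.8 m/s² × 7670 m = 1.977×10^8 Pa = 197.7 MPa
diorite: 2771 kg/m³ × 9.8 m/s² × 16320 m = 4.432×10^8 Pa = 443.2 MPa
Total = 31.74 + 51.47 + 197.7 + 443.2 = 724.08 MPa
Pore pressure P_p = 1140 kg/m³ × 9.8 m/s² × 27560 m = 3.079×10^8 Pa = 307.9 MPa
Effective stress σ' = σ_v − P_p = 724.1 − 307.9 = 416.18 MPa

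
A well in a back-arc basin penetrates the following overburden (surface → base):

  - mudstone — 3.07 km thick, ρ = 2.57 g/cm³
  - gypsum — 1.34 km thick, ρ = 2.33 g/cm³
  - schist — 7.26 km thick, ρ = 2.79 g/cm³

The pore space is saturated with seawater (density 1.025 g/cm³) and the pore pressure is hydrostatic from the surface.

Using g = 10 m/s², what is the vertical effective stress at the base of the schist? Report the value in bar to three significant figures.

1930 bar

Overburden (lithostatic) stress σ_v:
mudstone: 2570 kg/m³ × 10 m/s² × 3070 m = 7.890×10^7 Pa = 78.90 MPa
gypsum: 2330 kg/m³ × 10 m/s² × 1340 m = 3.122×10^7 Pa = 31.22 MPa
schist: 2790 kg/m³ × 10 m/s² × 7260 m = 2.026×10^8 Pa = 202.6 MPa
Total = 78.90 + 31.22 + 202.6 = 312.68 MPa
Pore pressure P_p = 1025 kg/m³ × 10 m/s² × 11670 m = 1.196×10^8 Pa = 119.6 MPa
Effective stress σ' = σ_v − P_p = 312.7 − 119.6 = 193.06 MPa = 1930.6 bar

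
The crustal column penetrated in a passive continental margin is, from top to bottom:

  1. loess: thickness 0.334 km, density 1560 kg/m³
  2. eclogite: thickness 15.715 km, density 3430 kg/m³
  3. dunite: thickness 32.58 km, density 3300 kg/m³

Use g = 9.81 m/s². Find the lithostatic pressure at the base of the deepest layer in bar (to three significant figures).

loess: 1560 kg/m³ × 9.81 m/s² × 334 m = 5.111×10^6 Pa = 51.11 bar
eclogite: 3430 kg/m³ × 9.81 m/s² × 15715 m = 5.288×10^8 Pa = 5288 bar
dunite: 3300 kg/m³ × 9.81 m/s² × 32580 m = 1.055×10^9 Pa = 10547 bar
Total = 51.11 + 5288 + 10547 = 15886 bar

15900 bar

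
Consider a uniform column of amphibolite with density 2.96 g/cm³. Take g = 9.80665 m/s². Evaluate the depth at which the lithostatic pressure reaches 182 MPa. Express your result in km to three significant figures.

6.27 km

h = P/(ρg) = 182 MPa / (2960 kg/m³ × 9.80665 m/s²) = 1.820×10^8 Pa / 29028 Pa/m = 6269.9 m
= 6.2699 km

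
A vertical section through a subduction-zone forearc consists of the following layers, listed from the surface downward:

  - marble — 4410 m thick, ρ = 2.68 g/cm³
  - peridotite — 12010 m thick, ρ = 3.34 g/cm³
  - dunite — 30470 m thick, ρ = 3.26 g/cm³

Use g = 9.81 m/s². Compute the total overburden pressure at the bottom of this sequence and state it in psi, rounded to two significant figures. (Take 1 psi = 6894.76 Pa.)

marble: 2680 kg/m³ × 9.81 m/s² × 4410 m = 1.159×10^8 Pa = 16816 psi
peridotite: 3340 kg/m³ × 9.81 m/s² × 12010 m = 3.935×10^8 Pa = 57074 psi
dunite: 3260 kg/m³ × 9.81 m/s² × 30470 m = 9.744×10^8 Pa = 1.413×10^5 psi
Total = 16816 + 57074 + 1.413×10^5 = 2.1522×10^5 psi

220000 psi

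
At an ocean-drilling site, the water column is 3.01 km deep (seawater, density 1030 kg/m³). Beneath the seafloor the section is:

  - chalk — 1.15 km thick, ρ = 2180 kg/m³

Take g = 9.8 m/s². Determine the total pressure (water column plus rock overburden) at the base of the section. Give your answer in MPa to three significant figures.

seawater: 1030 kg/m³ × 9.8 m/s² × 3010 m = 3.038×10^7 Pa = 30.38 MPa
chalk: 2180 kg/m³ × 9.8 m/s² × 1150 m = 2.457×10^7 Pa = 24.57 MPa
Total = 30.38 + 24.57 = 54.952 MPa

55.0 MPa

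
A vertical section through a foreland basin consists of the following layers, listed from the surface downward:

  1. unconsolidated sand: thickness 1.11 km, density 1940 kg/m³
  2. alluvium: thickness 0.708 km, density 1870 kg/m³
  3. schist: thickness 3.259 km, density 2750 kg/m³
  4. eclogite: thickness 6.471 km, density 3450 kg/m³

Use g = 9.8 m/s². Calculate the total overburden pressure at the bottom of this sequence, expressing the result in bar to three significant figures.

unconsolidated sand: 1940 kg/m³ × 9.8 m/s² × 1110 m = 2.110×10^7 Pa = 211.0 bar
alluvium: 1870 kg/m³ × 9.8 m/s² × 708 m = 1.297×10^7 Pa = 129.7 bar
schist: 2750 kg/m³ × 9.8 m/s² × 3259 m = 8.783×10^7 Pa = 878.3 bar
eclogite: 3450 kg/m³ × 9.8 m/s² × 6471 m = 2.188×10^8 Pa = 2188 bar
Total = 211.0 + 129.7 + 878.3 + 2188 = 3406.9 bar

3410 bar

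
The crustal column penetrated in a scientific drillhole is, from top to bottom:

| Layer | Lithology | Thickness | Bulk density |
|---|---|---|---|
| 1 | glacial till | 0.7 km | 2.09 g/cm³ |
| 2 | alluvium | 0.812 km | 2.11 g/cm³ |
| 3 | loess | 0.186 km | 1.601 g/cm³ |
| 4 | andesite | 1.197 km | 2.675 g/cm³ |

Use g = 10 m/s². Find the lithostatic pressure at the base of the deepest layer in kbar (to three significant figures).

0.668 kbar

glacial till: 2090 kg/m³ × 10 m/s² × 700 m = 1.463×10^7 Pa = 0.1463 kbar
alluvium: 2110 kg/m³ × 10 m/s² × 812 m = 1.713×10^7 Pa = 0.1713 kbar
loess: 1601 kg/m³ × 10 m/s² × 186 m = 2.978×10^6 Pa = 0.02978 kbar
andesite: 2675 kg/m³ × 10 m/s² × 1197 m = 3.202×10^7 Pa = 0.3202 kbar
Total = 0.1463 + 0.1713 + 0.02978 + 0.3202 = 0.66761 kbar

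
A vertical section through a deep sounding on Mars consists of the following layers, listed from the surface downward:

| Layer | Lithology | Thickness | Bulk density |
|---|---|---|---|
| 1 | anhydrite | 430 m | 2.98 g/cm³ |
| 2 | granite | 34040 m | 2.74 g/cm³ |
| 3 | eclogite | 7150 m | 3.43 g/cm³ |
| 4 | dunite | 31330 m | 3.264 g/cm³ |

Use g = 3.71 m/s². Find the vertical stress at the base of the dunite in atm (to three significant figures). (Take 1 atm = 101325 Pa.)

anhydrite: 2980 kg/m³ × 3.71 m/s² × 430 m = 4.754×10^6 Pa = 46.92 atm
granite: 2740 kg/m³ × 3.71 m/s² × 34040 m = 3.460×10^8 Pa = 3415 atm
eclogite: 3430 kg/m³ × 3.71 m/s² × 7150 m = 9.099×10^7 Pa = 898.0 atm
dunite: 3264 kg/m³ × 3.71 m/s² × 31330 m = 3.794×10^8 Pa = 3744 atm
Total = 46.92 + 3415 + 898.0 + 3744 = 8104.2 atm

8100 atm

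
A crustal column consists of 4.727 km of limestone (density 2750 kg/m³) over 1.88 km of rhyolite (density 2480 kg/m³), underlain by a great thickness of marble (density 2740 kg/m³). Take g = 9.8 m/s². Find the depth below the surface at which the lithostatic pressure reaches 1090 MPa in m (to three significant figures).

40800 m

Pressure at base of upper layers: 2750×9.8×4727 + 2480×9.8×1880 = 1.731×10^8 Pa = 173.1 MPa
Remaining pressure to be supplied by marble: 1.090×10^9 − 1.731×10^8 = 9.169×10^8 Pa
Additional depth in marble = 9.169×10^8 Pa / (2740 kg/m³ × 9.8 m/s²) = 34147 m
Total depth = 6607 m + 34147 m = 40754 m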